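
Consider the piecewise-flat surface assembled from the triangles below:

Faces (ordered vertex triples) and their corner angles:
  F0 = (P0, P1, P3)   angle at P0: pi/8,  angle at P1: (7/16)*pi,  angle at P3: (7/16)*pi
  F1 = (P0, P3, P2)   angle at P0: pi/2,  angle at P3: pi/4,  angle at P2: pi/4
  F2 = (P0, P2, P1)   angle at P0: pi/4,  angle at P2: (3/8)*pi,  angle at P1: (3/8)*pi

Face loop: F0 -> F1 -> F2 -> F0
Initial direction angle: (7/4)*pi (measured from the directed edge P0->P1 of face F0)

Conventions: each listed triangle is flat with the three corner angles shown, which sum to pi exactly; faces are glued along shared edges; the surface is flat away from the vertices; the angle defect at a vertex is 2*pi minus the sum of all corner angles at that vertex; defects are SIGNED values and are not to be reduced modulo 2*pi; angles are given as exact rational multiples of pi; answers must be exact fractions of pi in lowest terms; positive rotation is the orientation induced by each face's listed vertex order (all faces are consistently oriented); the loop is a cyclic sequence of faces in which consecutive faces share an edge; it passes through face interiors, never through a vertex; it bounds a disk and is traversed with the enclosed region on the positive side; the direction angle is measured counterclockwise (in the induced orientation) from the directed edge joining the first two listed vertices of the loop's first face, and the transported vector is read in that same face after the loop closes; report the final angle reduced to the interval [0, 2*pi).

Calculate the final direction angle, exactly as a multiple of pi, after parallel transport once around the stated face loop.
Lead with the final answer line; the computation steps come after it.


Answer: final direction angle = (7/8)*pi

enclosed vertex P0: corner angles sum to (7/8)*pi, defect = 2*pi - (7/8)*pi = (9/8)*pi
holonomy = initial angle + sum of enclosed defects (mod 2*pi), positive in the induced orientation
final angle = (7/4)*pi + (9/8)*pi = (7/8)*pi (mod 2*pi)


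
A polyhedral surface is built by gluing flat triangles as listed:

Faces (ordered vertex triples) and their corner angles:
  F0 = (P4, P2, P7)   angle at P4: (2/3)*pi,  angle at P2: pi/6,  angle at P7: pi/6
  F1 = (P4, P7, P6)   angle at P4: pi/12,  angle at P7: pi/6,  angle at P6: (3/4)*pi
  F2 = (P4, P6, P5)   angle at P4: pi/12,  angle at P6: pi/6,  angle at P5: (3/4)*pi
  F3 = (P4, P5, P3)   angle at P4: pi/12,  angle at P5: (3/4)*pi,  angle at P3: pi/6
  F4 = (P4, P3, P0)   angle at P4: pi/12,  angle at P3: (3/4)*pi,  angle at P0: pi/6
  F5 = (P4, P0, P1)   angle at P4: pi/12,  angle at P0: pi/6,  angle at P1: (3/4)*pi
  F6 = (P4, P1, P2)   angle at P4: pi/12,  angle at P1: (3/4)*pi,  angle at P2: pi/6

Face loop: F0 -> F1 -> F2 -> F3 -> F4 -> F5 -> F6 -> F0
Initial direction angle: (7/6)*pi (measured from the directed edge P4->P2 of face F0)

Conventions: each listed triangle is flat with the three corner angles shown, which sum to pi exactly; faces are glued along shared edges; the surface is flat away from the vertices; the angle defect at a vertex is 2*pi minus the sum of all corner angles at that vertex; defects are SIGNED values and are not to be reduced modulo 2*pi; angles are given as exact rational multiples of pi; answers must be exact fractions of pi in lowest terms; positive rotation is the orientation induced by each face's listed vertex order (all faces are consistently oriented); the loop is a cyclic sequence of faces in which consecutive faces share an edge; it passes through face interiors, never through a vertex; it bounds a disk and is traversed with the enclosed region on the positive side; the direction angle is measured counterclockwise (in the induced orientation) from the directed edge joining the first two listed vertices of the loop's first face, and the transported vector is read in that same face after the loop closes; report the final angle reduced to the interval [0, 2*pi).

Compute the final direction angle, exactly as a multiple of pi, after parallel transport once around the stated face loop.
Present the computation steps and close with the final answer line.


enclosed vertex P4: corner angles sum to (7/6)*pi, defect = 2*pi - (7/6)*pi = (5/6)*pi
final direction = starting direction + enclosed defect total, reduced mod 2*pi (induced orientation)
final angle = (7/6)*pi + (5/6)*pi = 0 (mod 2*pi)

Answer: final direction angle = 0


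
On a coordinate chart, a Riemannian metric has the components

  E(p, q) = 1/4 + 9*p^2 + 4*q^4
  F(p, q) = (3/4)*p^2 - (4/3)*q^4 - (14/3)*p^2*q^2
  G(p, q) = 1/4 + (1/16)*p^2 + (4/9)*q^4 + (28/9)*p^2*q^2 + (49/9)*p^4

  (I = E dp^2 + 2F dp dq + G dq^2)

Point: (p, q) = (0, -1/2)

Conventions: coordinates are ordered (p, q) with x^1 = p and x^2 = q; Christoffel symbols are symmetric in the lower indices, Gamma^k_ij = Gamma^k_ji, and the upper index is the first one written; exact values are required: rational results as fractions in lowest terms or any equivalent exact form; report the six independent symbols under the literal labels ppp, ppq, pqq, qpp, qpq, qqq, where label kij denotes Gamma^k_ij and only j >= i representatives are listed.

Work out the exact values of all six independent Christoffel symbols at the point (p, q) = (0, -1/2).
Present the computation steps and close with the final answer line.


E = 1/2, F = -1/12, G = 5/18 at the point
E_p = 0, E_q = -2, F_p = 0, F_q = 2/3, G_p = 0, G_q = -2/9
EG - F^2 = 19/144;  g^inv = (144/19) * [[5/18, 1/12], [1/12, 1/2]]
first-kind symbols [ij,l] = (1/2)(d_i g_jl + d_j g_il - d_l g_ij): [pp,p] = E_p/2 = 0, [pp,q] = F_p - E_q/2 = 1, [pq,p] = E_q/2 = -1, [pq,q] = G_p/2 = 0, [qq,p] = F_q - G_p/2 = 2/3, [qq,q] = G_q/2 = -1/9
Gamma^p_ij = (G*[ij,p] - F*[ij,q])/(EG - F^2), Gamma^q_ij = (E*[ij,q] - F*[ij,p])/(EG - F^2)

Answer: Gamma_ppp = 12/19, Gamma_ppq = -40/19, Gamma_pqq = 4/3, Gamma_qpp = 72/19, Gamma_qpq = -12/19, Gamma_qqq = 0


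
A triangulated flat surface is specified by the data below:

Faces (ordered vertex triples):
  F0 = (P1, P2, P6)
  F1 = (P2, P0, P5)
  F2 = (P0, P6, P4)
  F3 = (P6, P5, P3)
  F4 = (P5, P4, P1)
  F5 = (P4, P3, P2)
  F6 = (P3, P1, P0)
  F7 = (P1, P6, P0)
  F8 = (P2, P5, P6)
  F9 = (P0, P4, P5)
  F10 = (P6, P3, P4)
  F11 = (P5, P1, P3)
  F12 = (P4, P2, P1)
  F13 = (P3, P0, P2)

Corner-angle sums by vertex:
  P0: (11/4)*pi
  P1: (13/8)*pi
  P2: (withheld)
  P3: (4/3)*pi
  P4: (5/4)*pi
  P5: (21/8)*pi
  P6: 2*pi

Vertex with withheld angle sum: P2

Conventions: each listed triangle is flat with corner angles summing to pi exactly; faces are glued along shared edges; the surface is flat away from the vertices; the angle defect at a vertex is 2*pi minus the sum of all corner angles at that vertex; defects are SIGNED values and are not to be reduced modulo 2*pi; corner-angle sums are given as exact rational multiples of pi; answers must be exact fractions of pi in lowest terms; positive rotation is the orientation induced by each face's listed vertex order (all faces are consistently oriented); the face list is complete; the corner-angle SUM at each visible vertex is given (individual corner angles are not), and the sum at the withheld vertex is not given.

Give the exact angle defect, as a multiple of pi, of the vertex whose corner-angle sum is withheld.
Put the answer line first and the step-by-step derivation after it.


Answer: defect(P2) = (-5/12)*pi

V = 7, E = 21, F = 14; chi = V - E + F = 0
Gauss-Bonnet: total defect = 2*pi*chi = 0; visible defects sum to (5/12)*pi


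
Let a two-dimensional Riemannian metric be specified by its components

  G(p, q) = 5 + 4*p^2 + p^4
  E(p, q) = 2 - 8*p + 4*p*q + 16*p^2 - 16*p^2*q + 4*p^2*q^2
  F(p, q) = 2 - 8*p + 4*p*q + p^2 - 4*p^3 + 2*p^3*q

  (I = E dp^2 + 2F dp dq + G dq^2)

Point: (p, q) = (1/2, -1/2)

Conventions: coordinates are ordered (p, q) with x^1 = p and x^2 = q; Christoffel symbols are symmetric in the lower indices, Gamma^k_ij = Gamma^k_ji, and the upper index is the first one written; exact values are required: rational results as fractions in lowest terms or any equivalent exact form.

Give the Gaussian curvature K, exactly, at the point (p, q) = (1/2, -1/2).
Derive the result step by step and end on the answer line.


E = 13/4, F = -27/8, G = 97/16, EG - F^2 = 133/16 at the point
E_p = 15, E_q = -3, F_p = -51/4, F_q = 9/4, G_p = 9/2, G_q = 0
E_qq = 2, F_pq = 11/2, G_pp = 11
Apply the Brioschi formula K = (det M1 - det M2)/(EG - F^2)^2 over the derivative matrices of E, F, G.
M1 = [[-E_qq/2 + F_pq - G_pp/2, E_p/2, F_p - E_q/2], [F_q - G_p/2, E, F], [G_q/2, F, G]] = [[-1, 15/2, -45/4], [0, 13/4, -27/8], [0, -27/8, 97/16]]; det M1 = -133/16
M2 = [[0, E_q/2, G_p/2], [E_q/2, E, F], [G_p/2, F, G]] = [[0, -3/2, 9/4], [-3/2, 13/4, -27/8], [9/4, -27/8, 97/16]]; det M2 = -117/16
det M1 - det M2 = -1; K = -1 / (133/16)^2 = -256/17689

Answer: K = -256/17689


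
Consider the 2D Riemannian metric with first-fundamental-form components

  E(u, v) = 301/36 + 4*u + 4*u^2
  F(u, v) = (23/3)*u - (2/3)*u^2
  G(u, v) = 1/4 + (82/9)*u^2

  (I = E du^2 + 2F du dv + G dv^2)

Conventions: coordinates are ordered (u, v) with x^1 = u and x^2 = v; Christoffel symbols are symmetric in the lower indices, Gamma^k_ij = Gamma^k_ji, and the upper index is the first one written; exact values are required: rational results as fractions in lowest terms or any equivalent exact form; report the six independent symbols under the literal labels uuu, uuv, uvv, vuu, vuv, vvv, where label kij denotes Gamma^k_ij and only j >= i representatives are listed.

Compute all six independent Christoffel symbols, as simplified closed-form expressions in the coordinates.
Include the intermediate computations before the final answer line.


E = 301/36 + 4*u + 4*u^2; F = (23/3)*u - (2/3)*u^2; G = 1/4 + (82/9)*u^2
Gamma^k_ij = (1/2) g^{kl} (d_i g_jl + d_j g_il - d_l g_ij), with g^inv = (1/(EG-F^2)) [[G, -F], [-F, E]]
first partials: E_u = 4 + 8*u, E_v = 0, F_u = 23/3 - (4/3)*u, F_v = 0, G_u = (164/9)*u, G_v = 0
D = EG - F^2 = 301/144 + u + (2981/162)*u^2 + (140/3)*u^3 + 36*u^4
expanded: Gamma^u_uu = (G E_u - 2F F_u + F E_v)/(2D), Gamma^u_uv = (G E_v - F G_u)/(2D), Gamma^u_vv = (2G F_v - G G_u - F G_v)/(2D), Gamma^v_uu = (2E F_u - E E_v - F E_u)/(2D), Gamma^v_uv = (E G_u - F E_v)/(2D), Gamma^v_vv = (E G_v - 2F F_v + F G_u)/(2D); substitute and cancel common factors

Answer: Gamma_uuu = (46080*u^3 + 43488*u^2 - 74880*u + 648)/(46656*u^4 + 60480*u^3 + 23848*u^2 + 1296*u + 2709), Gamma_uuv = (7872*u^3 - 90528*u^2)/(46656*u^4 + 60480*u^3 + 23848*u^2 + 1296*u + 2709), Gamma_uvv = (-107584*u^3 - 2952*u)/(46656*u^4 + 60480*u^3 + 23848*u^2 + 1296*u + 2709), Gamma_vuu = (-3456*u^3 - 5184*u^2 + 5424*u + 83076)/(46656*u^4 + 60480*u^3 + 23848*u^2 + 1296*u + 2709), Gamma_vuv = (47232*u^3 + 47232*u^2 + 98728*u)/(46656*u^4 + 60480*u^3 + 23848*u^2 + 1296*u + 2709), Gamma_vvv = (-7872*u^3 + 90528*u^2)/(46656*u^4 + 60480*u^3 + 23848*u^2 + 1296*u + 2709)


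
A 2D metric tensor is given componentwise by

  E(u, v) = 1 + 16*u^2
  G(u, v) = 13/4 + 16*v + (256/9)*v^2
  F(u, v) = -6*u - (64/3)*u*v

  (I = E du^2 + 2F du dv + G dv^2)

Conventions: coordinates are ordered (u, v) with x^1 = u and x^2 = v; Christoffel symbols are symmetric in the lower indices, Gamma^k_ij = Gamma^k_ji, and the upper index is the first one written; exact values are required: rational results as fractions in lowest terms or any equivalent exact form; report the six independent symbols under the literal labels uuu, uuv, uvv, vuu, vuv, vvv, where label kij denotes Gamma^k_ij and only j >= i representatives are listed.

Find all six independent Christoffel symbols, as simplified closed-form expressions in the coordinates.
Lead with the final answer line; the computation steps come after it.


Answer: Gamma_uuu = 576*u/(576*u^2 + 1024*v^2 + 576*v + 117), Gamma_uuv = 0, Gamma_uvv = -768*u/(576*u^2 + 1024*v^2 + 576*v + 117), Gamma_vuu = (-768*v - 216)/(576*u^2 + 1024*v^2 + 576*v + 117), Gamma_vuv = 0, Gamma_vvv = (1024*v + 288)/(576*u^2 + 1024*v^2 + 576*v + 117)

E = 1 + 16*u^2; F = -6*u - (64/3)*u*v; G = 13/4 + 16*v + (256/9)*v^2
Gamma^k_ij = (1/2) g^{kl} (d_i g_jl + d_j g_il - d_l g_ij), with g^inv = (1/(EG-F^2)) [[G, -F], [-F, E]]
first partials: E_u = 32*u, E_v = 0, F_u = -6 - (64/3)*v, F_v = -(64/3)*u, G_u = 0, G_v = 16 + (512/9)*v
D = EG - F^2 = 13/4 + 16*v + (256/9)*v^2 + 16*u^2
expanded: Gamma^u_uu = (G E_u - 2F F_u + F E_v)/(2D), Gamma^u_uv = (G E_v - F G_u)/(2D), Gamma^u_vv = (2G F_v - G G_u - F G_v)/(2D), Gamma^v_uu = (2E F_u - E E_v - F E_u)/(2D), Gamma^v_uv = (E G_u - F E_v)/(2D), Gamma^v_vv = (E G_v - 2F F_v + F G_u)/(2D); substitute and cancel common factors


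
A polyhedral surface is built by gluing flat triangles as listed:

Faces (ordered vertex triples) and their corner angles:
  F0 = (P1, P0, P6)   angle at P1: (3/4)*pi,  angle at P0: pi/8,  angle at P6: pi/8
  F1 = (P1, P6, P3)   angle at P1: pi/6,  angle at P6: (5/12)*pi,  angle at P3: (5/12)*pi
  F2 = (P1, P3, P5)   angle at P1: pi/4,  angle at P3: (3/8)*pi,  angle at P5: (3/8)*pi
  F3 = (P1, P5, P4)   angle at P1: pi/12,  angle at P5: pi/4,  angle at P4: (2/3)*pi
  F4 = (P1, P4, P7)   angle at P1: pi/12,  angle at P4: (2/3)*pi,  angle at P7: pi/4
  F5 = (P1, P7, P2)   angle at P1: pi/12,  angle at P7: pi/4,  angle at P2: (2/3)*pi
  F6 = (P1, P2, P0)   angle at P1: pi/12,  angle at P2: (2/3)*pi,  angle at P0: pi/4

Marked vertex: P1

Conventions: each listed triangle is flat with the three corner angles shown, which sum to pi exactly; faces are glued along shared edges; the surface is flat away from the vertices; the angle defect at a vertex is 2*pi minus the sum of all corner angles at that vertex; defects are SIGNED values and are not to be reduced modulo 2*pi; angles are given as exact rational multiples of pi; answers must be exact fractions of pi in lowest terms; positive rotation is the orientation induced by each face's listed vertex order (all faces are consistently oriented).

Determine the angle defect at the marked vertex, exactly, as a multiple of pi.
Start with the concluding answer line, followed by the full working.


Answer: defect(P1) = pi/2

Sum of corner angles at P1: (3/2)*pi
defect = 2*pi - (3/2)*pi


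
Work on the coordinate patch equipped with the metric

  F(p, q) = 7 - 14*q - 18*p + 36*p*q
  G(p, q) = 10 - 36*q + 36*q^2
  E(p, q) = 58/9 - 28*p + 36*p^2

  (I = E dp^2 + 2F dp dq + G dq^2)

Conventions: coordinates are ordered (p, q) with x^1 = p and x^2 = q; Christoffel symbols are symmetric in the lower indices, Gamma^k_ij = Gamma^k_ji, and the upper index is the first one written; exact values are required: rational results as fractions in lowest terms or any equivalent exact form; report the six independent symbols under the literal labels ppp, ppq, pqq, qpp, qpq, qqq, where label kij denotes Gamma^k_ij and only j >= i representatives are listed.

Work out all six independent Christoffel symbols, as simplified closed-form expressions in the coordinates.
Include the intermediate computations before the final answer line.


E = 58/9 - 28*p + 36*p^2; F = 7 - 14*q - 18*p + 36*p*q; G = 10 - 36*q + 36*q^2
Gamma^k_ij = (1/2) g^{kl} (d_i g_jl + d_j g_il - d_l g_ij), with g^inv = (1/(EG-F^2)) [[G, -F], [-F, E]]
first partials: E_p = -28 + 72*p, E_q = 0, F_p = -18 + 36*q, F_q = -14 + 36*p, G_p = 0, G_q = -36 + 72*q
D = EG - F^2 = 139/9 - 36*q - 28*p + 36*q^2 + 36*p^2
expanded: Gamma^p_pp = (G E_p - 2F F_p + F E_q)/(2D), Gamma^p_pq = (G E_q - F G_p)/(2D), Gamma^p_qq = (2G F_q - G G_p - F G_q)/(2D), Gamma^q_pp = (2E F_p - E E_q - F E_p)/(2D), Gamma^q_pq = (E G_p - F E_q)/(2D), Gamma^q_qq = (E G_q - 2F F_q + F G_p)/(2D); substitute and cancel common factors

Answer: Gamma_ppp = (324*p - 126)/(324*p^2 - 252*p + 324*q^2 - 324*q + 139), Gamma_ppq = 0, Gamma_pqq = (324*p - 126)/(324*p^2 - 252*p + 324*q^2 - 324*q + 139), Gamma_qpp = (324*q - 162)/(324*p^2 - 252*p + 324*q^2 - 324*q + 139), Gamma_qpq = 0, Gamma_qqq = (324*q - 162)/(324*p^2 - 252*p + 324*q^2 - 324*q + 139)


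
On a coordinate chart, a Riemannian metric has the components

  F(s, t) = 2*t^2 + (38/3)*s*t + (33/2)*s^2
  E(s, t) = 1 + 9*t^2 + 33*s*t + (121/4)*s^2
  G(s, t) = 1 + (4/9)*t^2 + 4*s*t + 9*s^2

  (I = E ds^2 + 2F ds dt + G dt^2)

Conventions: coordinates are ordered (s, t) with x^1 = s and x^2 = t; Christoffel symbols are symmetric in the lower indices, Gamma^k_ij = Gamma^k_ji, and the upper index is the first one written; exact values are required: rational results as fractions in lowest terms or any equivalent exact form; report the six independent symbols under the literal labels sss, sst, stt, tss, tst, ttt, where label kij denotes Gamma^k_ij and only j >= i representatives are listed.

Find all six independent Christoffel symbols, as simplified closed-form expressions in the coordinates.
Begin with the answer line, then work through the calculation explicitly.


Answer: Gamma_sss = (1089*s + 594*t)/(1413*s^2 + 1332*s*t + 340*t^2 + 36), Gamma_sst = (594*s + 324*t)/(1413*s^2 + 1332*s*t + 340*t^2 + 36), Gamma_stt = (132*s + 72*t)/(1413*s^2 + 1332*s*t + 340*t^2 + 36), Gamma_tss = (594*s + 132*t)/(1413*s^2 + 1332*s*t + 340*t^2 + 36), Gamma_tst = (324*s + 72*t)/(1413*s^2 + 1332*s*t + 340*t^2 + 36), Gamma_ttt = (72*s + 16*t)/(1413*s^2 + 1332*s*t + 340*t^2 + 36)

E = 1 + 9*t^2 + 33*s*t + (121/4)*s^2; F = 2*t^2 + (38/3)*s*t + (33/2)*s^2; G = 1 + (4/9)*t^2 + 4*s*t + 9*s^2
Gamma^k_ij = (1/2) g^{kl} (d_i g_jl + d_j g_il - d_l g_ij), with g^inv = (1/(EG-F^2)) [[G, -F], [-F, E]]
first partials: E_s = 33*t + (121/2)*s, E_t = 18*t + 33*s, F_s = (38/3)*t + 33*s, F_t = 4*t + (38/3)*s, G_s = 4*t + 18*s, G_t = (8/9)*t + 4*s
D = EG - F^2 = 1 + (85/9)*t^2 + 37*s*t + (157/4)*s^2
expanded: Gamma^s_ss = (G E_s - 2F F_s + F E_t)/(2D), Gamma^s_st = (G E_t - F G_s)/(2D), Gamma^s_tt = (2G F_t - G G_s - F G_t)/(2D), Gamma^t_ss = (2E F_s - E E_t - F E_s)/(2D), Gamma^t_st = (E G_s - F E_t)/(2D), Gamma^t_tt = (E G_t - 2F F_t + F G_s)/(2D); substitute and cancel common factors


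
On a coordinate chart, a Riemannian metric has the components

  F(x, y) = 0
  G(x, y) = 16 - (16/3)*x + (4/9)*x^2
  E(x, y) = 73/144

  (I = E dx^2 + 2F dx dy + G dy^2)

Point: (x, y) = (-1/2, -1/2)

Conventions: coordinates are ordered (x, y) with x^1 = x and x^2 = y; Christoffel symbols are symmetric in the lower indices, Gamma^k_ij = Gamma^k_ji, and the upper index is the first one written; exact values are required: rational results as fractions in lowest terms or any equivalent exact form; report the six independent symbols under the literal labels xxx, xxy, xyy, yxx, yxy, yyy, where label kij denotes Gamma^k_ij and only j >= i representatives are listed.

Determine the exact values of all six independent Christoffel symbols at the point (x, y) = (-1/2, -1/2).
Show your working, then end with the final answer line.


E = 73/144, F = 0, G = 169/9 at the point
E_x = 0, E_y = 0, F_x = 0, F_y = 0, G_x = -52/9, G_y = 0
EG - F^2 = 12337/1296;  g^inv = (1296/12337) * [[169/9, 0], [0, 73/144]]
first-kind symbols [ij,l] = (1/2)(d_i g_jl + d_j g_il - d_l g_ij): [xx,x] = E_x/2 = 0, [xx,y] = F_x - E_y/2 = 0, [xy,x] = E_y/2 = 0, [xy,y] = G_x/2 = -26/9, [yy,x] = F_y - G_x/2 = 26/9, [yy,y] = G_y/2 = 0
Gamma^x_ij = (G*[ij,x] - F*[ij,y])/(EG - F^2), Gamma^y_ij = (E*[ij,y] - F*[ij,x])/(EG - F^2)

Answer: Gamma_xxx = 0, Gamma_xxy = 0, Gamma_xyy = 416/73, Gamma_yxx = 0, Gamma_yxy = -2/13, Gamma_yyy = 0


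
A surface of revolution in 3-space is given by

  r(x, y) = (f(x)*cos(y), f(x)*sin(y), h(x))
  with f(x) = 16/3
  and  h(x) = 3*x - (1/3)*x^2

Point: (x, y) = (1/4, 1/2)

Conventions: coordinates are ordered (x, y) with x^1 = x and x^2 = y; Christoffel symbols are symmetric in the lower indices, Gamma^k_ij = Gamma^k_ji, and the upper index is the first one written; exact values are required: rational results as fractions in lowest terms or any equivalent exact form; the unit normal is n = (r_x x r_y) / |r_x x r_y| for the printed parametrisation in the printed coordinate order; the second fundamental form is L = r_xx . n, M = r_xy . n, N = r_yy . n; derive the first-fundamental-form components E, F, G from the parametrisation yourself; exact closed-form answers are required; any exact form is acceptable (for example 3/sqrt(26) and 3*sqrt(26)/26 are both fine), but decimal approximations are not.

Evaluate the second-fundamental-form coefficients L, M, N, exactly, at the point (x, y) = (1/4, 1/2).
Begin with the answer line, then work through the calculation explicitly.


Answer: L = 0, M = 0, N = 16/3

f = 16/3, f' = 0, f'' = 0, h' = 17/6, h'' = -2/3
E = 289/36, F = 0, G = 256/9; answer radicand W^2 = 289/36
unnormalised second-form numerators: l = 0, m = 0, n = 136/9; L = l/sqrt(289/36), and similarly M = m/sqrt(W^2), N = n/sqrt(W^2)


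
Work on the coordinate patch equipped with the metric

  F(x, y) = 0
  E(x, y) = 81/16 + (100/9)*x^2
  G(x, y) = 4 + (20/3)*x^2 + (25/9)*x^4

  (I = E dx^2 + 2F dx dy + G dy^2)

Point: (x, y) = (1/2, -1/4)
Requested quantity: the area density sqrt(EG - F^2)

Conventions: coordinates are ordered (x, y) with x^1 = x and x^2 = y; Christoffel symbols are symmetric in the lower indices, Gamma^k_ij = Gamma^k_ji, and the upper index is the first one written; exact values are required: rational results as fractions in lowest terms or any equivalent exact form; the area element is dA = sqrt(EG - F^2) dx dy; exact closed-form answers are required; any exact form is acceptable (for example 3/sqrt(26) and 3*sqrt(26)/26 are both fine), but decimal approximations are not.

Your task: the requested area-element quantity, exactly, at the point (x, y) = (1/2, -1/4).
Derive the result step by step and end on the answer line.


E = 1129/144, F = 0, G = 841/144; EG - F^2 = 949489/20736

Answer: sqrt(EG - F^2) = 29*sqrt(1129)/144


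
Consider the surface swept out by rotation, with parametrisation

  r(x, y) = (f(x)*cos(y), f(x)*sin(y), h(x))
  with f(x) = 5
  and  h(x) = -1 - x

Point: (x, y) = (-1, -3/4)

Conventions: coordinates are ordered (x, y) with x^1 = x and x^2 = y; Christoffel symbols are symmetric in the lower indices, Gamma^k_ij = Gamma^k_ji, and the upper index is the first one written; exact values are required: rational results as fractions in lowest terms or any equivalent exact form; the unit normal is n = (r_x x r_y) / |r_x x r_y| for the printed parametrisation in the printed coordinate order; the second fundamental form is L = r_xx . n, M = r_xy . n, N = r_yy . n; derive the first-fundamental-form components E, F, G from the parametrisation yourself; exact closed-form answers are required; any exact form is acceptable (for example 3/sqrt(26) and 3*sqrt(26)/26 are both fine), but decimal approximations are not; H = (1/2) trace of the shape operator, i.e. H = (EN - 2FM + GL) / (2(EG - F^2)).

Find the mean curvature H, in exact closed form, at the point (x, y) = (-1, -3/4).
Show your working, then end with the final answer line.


f = 5, f' = 0, f'' = 0, h' = -1, h'' = 0
E = 1, F = 0, G = 25; answer radicand W^2 = 1
unnormalised second-form numerators: l = 0, m = 0, n = -5; L = l/sqrt(1), and similarly M = m/sqrt(W^2), N = n/sqrt(W^2)
H = (E*n - 2*F*m + G*l) / (2*(EG - F^2)*sqrt(W^2)); E*n - 2*F*m + G*l = -5, EG - F^2 = 25, so H = (-1/10)/sqrt(1)

Answer: H = -1/10


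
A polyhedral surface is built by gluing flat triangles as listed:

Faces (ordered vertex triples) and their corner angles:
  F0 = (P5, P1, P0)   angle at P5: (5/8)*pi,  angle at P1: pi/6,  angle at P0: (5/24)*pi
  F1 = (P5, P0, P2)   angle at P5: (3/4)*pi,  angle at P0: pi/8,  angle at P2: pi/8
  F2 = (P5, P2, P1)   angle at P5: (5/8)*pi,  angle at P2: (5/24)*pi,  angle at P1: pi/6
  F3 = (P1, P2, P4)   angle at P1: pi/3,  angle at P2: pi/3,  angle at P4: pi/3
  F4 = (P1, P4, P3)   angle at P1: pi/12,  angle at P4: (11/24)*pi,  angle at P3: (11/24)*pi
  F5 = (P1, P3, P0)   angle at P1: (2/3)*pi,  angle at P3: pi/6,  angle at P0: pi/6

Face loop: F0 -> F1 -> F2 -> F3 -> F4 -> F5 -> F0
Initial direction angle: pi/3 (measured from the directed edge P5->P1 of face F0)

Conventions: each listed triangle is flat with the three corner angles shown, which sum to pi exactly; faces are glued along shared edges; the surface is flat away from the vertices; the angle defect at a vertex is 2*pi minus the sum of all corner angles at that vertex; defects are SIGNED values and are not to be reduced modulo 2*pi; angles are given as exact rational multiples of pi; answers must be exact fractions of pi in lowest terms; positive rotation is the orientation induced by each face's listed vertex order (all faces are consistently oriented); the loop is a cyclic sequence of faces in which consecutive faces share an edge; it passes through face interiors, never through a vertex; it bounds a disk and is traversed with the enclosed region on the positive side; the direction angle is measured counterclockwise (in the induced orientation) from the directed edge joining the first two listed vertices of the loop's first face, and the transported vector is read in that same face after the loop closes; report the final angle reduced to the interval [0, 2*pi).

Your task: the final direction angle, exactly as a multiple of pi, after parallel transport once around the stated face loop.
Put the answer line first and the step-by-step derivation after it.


Answer: final direction angle = (11/12)*pi

enclosed vertex P1: corner angles sum to (17/12)*pi, defect = 2*pi - (17/12)*pi = (7/12)*pi
enclosed vertex P5: corner angles sum to 2*pi, defect = 2*pi - 2*pi = 0
the rotation equals the total enclosed defect, so the final angle is initial + defects (mod 2*pi)
final angle = pi/3 + (7/12)*pi = (11/12)*pi (mod 2*pi)


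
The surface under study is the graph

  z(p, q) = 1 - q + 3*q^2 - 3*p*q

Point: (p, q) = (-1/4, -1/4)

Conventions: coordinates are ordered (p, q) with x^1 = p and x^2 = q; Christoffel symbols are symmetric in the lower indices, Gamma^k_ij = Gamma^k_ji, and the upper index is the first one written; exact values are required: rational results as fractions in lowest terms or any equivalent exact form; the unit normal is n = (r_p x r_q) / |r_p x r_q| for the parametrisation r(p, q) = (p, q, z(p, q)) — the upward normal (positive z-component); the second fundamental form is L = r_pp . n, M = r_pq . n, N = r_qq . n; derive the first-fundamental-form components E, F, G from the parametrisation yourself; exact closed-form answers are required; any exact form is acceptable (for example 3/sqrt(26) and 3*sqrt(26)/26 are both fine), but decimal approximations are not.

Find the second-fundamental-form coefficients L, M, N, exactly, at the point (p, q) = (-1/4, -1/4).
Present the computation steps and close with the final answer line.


z_p = 3/4, z_q = -7/4, z_pp = 0, z_pq = -3, z_qq = 6
E = 25/16, F = -21/16, G = 65/16; answer radicand W^2 = 37/8
unnormalised second-form numerators: l = 0, m = -3, n = 6; L = l/sqrt(37/8), and similarly M = m/sqrt(W^2), N = n/sqrt(W^2)

Answer: L = 0, M = -6*sqrt(74)/37, N = 12*sqrt(74)/37


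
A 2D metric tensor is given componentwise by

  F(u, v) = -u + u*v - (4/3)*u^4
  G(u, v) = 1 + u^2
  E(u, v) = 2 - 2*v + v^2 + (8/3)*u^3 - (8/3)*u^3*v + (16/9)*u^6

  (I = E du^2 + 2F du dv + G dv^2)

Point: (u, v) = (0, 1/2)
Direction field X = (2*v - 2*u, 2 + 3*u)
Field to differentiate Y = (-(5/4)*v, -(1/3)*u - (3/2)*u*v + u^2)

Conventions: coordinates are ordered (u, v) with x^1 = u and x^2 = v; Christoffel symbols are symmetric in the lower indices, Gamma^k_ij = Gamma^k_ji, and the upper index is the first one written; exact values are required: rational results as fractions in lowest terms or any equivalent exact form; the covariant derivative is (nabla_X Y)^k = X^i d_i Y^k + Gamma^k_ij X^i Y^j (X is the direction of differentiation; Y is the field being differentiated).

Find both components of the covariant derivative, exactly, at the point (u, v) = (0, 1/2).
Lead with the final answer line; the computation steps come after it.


Answer: (nabla_X Y)^u = -2, (nabla_X Y)^v = -13/12

E = 5/4, F = 0, G = 1 at the point
E_u = 0, E_v = -1, F_u = -1/2, F_v = 0, G_u = 0, G_v = 0
EG - F^2 = 5/4;  g^inv = (4/5) * [[1, 0], [0, 5/4]]
first-kind symbols [ij,l] = (1/2)(d_i g_jl + d_j g_il - d_l g_ij): [uu,u] = E_u/2 = 0, [uu,v] = F_u - E_v/2 = 0, [uv,u] = E_v/2 = -1/2, [uv,v] = G_u/2 = 0, [vv,u] = F_v - G_u/2 = 0, [vv,v] = G_v/2 = 0
Gamma^u_ij = (G*[ij,u] - F*[ij,v])/(EG - F^2), Gamma^v_ij = (E*[ij,v] - F*[ij,u])/(EG - F^2)
Gamma_uuu = 0, Gamma_uuv = -2/5, Gamma_uvv = 0, Gamma_vuu = 0, Gamma_vuv = 0, Gamma_vvv = 0
X = (1, 2), Y = (-5/8, 0) at the point


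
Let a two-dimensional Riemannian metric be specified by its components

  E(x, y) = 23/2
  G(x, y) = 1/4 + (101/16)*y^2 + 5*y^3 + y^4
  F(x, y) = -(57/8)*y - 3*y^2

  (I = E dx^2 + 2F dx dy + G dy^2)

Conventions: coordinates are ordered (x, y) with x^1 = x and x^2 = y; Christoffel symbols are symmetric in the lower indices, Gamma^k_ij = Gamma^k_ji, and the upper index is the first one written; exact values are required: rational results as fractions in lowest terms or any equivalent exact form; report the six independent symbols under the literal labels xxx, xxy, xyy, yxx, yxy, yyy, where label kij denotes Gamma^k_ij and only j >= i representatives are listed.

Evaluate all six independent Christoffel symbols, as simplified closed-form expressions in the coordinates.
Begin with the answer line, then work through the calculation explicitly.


Answer: Gamma_xxx = 0, Gamma_xxy = 0, Gamma_xyy = (-24*y^4 - 72*y^3 - 96*y - 114)/(160*y^4 + 944*y^3 + 1397*y^2 + 184), Gamma_yxx = 0, Gamma_yxy = 0, Gamma_yyy = (320*y^3 + 1416*y^2 + 1397*y)/(160*y^4 + 944*y^3 + 1397*y^2 + 184)

E = 23/2; F = -(57/8)*y - 3*y^2; G = 1/4 + (101/16)*y^2 + 5*y^3 + y^4
Gamma^k_ij = (1/2) g^{kl} (d_i g_jl + d_j g_il - d_l g_ij), with g^inv = (1/(EG-F^2)) [[G, -F], [-F, E]]
first partials: E_x = 0, E_y = 0, F_x = 0, F_y = -57/8 - 6*y, G_x = 0, G_y = (101/8)*y + 15*y^2 + 4*y^3
D = EG - F^2 = 23/8 + (1397/64)*y^2 + (59/4)*y^3 + (5/2)*y^4
expanded: Gamma^x_xx = (G E_x - 2F F_x + F E_y)/(2D), Gamma^x_xy = (G E_y - F G_x)/(2D), Gamma^x_yy = (2G F_y - G G_x - F G_y)/(2D), Gamma^y_xx = (2E F_x - E E_y - F E_x)/(2D), Gamma^y_xy = (E G_x - F E_y)/(2D), Gamma^y_yy = (E G_y - 2F F_y + F G_x)/(2D); substitute and cancel common factors


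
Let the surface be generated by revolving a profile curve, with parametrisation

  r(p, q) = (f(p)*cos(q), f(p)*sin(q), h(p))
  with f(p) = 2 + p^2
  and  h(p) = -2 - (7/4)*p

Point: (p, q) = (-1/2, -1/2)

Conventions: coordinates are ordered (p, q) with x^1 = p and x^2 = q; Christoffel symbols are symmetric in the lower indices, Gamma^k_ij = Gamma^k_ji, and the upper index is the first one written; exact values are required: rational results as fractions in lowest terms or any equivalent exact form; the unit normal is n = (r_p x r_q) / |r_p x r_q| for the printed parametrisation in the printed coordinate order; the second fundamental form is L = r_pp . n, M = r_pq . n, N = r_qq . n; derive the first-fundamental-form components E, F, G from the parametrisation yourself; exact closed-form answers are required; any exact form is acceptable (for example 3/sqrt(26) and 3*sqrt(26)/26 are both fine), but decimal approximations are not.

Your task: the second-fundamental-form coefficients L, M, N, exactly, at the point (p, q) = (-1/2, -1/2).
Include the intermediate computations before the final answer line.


f = 9/4, f' = -1, f'' = 2, h' = -7/4, h'' = 0
E = 65/16, F = 0, G = 81/16; answer radicand W^2 = 65/16
unnormalised second-form numerators: l = 7/2, m = 0, n = -63/16; L = l/sqrt(65/16), and similarly M = m/sqrt(W^2), N = n/sqrt(W^2)

Answer: L = 14*sqrt(65)/65, M = 0, N = -63*sqrt(65)/260


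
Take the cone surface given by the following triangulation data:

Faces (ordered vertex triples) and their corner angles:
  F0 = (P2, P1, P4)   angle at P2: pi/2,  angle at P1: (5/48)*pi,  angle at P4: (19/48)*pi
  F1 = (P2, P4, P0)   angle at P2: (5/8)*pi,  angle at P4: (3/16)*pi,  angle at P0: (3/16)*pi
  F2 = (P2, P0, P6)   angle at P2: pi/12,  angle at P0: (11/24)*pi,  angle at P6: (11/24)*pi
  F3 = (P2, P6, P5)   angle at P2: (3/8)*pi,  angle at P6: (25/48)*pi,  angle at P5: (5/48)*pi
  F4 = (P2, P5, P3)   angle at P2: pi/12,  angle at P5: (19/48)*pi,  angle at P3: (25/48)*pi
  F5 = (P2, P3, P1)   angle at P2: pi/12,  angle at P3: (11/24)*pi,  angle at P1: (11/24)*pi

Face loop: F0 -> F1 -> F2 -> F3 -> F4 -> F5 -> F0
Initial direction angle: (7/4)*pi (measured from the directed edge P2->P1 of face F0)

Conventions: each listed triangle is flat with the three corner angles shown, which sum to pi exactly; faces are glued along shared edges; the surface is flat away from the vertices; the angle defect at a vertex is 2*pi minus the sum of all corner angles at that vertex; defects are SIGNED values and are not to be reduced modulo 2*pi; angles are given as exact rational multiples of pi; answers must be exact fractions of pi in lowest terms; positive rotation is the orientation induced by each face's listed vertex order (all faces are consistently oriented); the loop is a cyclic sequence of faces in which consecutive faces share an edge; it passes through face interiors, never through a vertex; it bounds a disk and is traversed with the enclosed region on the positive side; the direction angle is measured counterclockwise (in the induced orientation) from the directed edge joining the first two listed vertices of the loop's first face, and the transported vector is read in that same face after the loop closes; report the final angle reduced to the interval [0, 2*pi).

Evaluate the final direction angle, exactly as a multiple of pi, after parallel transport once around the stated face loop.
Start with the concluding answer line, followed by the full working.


Answer: final direction angle = 0

enclosed vertex P2: corner angles sum to (7/4)*pi, defect = 2*pi - (7/4)*pi = pi/4
transport around the loop rotates by the sum of enclosed defects; add to the initial angle mod 2*pi
final angle = (7/4)*pi + pi/4 = 0 (mod 2*pi)


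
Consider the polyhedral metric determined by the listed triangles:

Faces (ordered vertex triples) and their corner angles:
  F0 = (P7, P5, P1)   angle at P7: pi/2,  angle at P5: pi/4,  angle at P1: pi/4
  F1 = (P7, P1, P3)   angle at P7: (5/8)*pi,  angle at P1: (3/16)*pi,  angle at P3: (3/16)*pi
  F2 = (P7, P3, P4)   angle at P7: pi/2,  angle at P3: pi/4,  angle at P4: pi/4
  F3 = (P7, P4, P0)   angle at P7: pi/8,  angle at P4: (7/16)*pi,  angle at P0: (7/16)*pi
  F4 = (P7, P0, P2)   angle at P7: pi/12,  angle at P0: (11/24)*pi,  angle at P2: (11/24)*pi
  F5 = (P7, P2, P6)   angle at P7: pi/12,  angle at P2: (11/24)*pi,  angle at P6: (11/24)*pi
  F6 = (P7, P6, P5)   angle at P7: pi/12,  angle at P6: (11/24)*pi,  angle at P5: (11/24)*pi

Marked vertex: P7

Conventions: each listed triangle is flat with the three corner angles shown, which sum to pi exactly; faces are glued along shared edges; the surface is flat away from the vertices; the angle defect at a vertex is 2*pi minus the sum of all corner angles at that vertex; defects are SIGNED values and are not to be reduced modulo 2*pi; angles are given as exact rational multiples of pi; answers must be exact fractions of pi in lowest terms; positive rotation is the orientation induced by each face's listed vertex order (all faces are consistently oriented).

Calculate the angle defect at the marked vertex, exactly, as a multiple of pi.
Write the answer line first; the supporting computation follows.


Answer: defect(P7) = 0

Sum of corner angles at P7: 2*pi
defect = 2*pi - 2*pi


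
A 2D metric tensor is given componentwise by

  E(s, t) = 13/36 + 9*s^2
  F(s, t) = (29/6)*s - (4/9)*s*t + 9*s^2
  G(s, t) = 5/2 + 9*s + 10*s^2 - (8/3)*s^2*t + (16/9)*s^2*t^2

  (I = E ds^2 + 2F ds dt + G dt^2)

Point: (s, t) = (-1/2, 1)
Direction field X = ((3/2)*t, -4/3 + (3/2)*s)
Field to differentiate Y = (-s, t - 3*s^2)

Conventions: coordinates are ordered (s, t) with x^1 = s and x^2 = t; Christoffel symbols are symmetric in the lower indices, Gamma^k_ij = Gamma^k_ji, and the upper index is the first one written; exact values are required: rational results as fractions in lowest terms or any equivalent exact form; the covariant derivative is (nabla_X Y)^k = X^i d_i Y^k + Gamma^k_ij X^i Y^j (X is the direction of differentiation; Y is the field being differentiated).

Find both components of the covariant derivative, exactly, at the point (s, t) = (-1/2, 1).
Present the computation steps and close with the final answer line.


E = 47/18, F = 1/18, G = 5/18 at the point
E_s = -9, E_t = 0, F_s = -83/18, F_t = 2/9, G_s = -1/9, G_t = 2/9
EG - F^2 = 13/18;  g^inv = (18/13) * [[5/18, -1/18], [-1/18, 47/18]]
first-kind symbols [ij,l] = (1/2)(d_i g_jl + d_j g_il - d_l g_ij): [ss,s] = E_s/2 = -9/2, [ss,t] = F_s - E_t/2 = -83/18, [st,s] = E_t/2 = 0, [st,t] = G_s/2 = -1/18, [tt,s] = F_t - G_s/2 = 5/18, [tt,t] = G_t/2 = 1/9
Gamma^s_ij = (G*[ij,s] - F*[ij,t])/(EG - F^2), Gamma^t_ij = (E*[ij,t] - F*[ij,s])/(EG - F^2)
Gamma_sss = -161/117, Gamma_sst = 1/234, Gamma_stt = 23/234, Gamma_tss = -1910/117, Gamma_tst = -47/234, Gamma_ttt = 89/234
X = (3/2, -25/12), Y = (1/2, 1/4) at the point

Answer: (nabla_X Y)^s = -29047/11232, (nabla_X Y)^t = -111097/11232


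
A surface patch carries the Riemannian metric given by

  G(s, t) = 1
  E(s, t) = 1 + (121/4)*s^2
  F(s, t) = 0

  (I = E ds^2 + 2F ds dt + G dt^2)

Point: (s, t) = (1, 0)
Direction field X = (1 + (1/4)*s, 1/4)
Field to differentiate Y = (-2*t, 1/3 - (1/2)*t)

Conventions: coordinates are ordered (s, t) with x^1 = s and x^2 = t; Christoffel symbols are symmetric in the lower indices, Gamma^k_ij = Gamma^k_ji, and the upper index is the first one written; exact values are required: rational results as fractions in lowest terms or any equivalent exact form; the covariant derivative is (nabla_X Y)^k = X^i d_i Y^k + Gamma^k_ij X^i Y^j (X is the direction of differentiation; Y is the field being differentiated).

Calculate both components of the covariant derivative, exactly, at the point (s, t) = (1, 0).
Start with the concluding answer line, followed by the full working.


Answer: (nabla_X Y)^s = -1/2, (nabla_X Y)^t = -1/8

E = 125/4, F = 0, G = 1 at the point
E_s = 121/2, E_t = 0, F_s = 0, F_t = 0, G_s = 0, G_t = 0
EG - F^2 = 125/4;  g^inv = (4/125) * [[1, 0], [0, 125/4]]
first-kind symbols [ij,l] = (1/2)(d_i g_jl + d_j g_il - d_l g_ij): [ss,s] = E_s/2 = 121/4, [ss,t] = F_s - E_t/2 = 0, [st,s] = E_t/2 = 0, [st,t] = G_s/2 = 0, [tt,s] = F_t - G_s/2 = 0, [tt,t] = G_t/2 = 0
Gamma^s_ij = (G*[ij,s] - F*[ij,t])/(EG - F^2), Gamma^t_ij = (E*[ij,t] - F*[ij,s])/(EG - F^2)
Gamma_sss = 121/125, Gamma_sst = 0, Gamma_stt = 0, Gamma_tss = 0, Gamma_tst = 0, Gamma_ttt = 0
X = (5/4, 1/4), Y = (0, 1/3) at the point


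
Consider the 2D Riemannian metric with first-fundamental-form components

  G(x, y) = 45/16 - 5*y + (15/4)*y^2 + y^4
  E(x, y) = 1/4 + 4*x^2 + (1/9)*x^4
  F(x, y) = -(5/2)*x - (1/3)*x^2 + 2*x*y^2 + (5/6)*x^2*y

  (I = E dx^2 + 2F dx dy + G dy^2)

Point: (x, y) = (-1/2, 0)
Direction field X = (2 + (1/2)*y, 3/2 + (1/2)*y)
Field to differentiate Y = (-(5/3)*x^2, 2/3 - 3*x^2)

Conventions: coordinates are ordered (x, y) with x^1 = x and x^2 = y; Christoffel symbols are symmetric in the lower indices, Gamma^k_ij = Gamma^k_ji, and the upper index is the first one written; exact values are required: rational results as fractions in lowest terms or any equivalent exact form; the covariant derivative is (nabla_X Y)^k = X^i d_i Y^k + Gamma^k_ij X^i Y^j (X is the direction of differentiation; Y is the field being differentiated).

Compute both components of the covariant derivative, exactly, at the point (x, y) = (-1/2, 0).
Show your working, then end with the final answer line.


E = 181/144, F = 7/6, G = 45/16 at the point
E_x = -73/18, E_y = 0, F_x = -13/6, F_y = 5/24, G_x = 0, G_y = -5
EG - F^2 = 5009/2304;  g^inv = (2304/5009) * [[45/16, -7/6], [-7/6, 181/144]]
first-kind symbols [ij,l] = (1/2)(d_i g_jl + d_j g_il - d_l g_ij): [xx,x] = E_x/2 = -73/36, [xx,y] = F_x - E_y/2 = -13/6, [xy,x] = E_y/2 = 0, [xy,y] = G_x/2 = 0, [yy,x] = F_y - G_x/2 = 5/24, [yy,y] = G_y/2 = -5/2
Gamma^x_ij = (G*[ij,x] - F*[ij,y])/(EG - F^2), Gamma^y_ij = (E*[ij,y] - F*[ij,x])/(EG - F^2)
Gamma_xxx = -7316/5009, Gamma_xxy = 0, Gamma_xyy = 8070/5009, Gamma_yxx = -824/5009, Gamma_yxy = 0, Gamma_yyy = -7800/5009
X = (2, 3/2), Y = (-5/12, -1/12) at the point

Answer: (nabla_X Y)^x = 261415/60108, (nabla_X Y)^y = 95147/15027
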